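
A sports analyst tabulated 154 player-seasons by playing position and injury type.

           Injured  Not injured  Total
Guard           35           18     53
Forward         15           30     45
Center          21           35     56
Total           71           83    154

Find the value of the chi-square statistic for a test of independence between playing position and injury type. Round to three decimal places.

Grand total N = 154.
Expected counts (row total × column total / N):
  Guard, Injured: 53×71/154 = 24.43506
  Guard, Not injured: 53×83/154 = 28.56494
  Forward, Injured: 45×71/154 = 20.74675
  Forward, Not injured: 45×83/154 = 24.25325
  Center, Injured: 56×71/154 = 25.81818
  Center, Not injured: 56×83/154 = 30.18182
Contributions (O − E)²/E:
  (35 − 24.43506)²/24.43506 = 4.5679
  (18 − 28.56494)²/28.56494 = 3.9075
  (15 − 20.74675)²/20.74675 = 1.5918
  (30 − 24.25325)²/24.25325 = 1.3617
  (21 − 25.81818)²/25.81818 = 0.8992
  (35 − 30.18182)²/30.18182 = 0.7692
χ² = 4.5679 + 3.9075 + 1.5918 + 1.3617 + 0.8992 + 0.7692 = 13.097

13.097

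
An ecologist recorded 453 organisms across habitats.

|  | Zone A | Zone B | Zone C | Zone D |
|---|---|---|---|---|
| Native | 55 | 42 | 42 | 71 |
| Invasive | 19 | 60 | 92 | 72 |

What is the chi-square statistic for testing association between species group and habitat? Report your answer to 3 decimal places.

37.147

Row totals: 210, 243. Column totals: 74, 102, 134, 143. Grand total N = 453.
Expected counts (row total × column total / N):
  Native, Zone A: 210×74/453 = 34.3046
  Native, Zone B: 210×102/453 = 47.2848
  Native, Zone C: 210×134/453 = 62.1192
  Native, Zone D: 210×143/453 = 66.2914
  Invasive, Zone A: 243×74/453 = 39.6954
  Invasive, Zone B: 243×102/453 = 54.7152
  Invasive, Zone C: 243×134/453 = 71.8808
  Invasive, Zone D: 243×143/453 = 76.7086
Contributions (O − E)²/E:
  (55 − 34.3046)²/34.3046 = 12.4852
  (42 − 47.2848)²/47.2848 = 0.5907
  (42 − 62.1192)²/62.1192 = 6.5162
  (71 − 66.2914)²/66.2914 = 0.3344
  (19 − 39.6954)²/39.6954 = 10.7897
  (60 − 54.7152)²/54.7152 = 0.5104
  (92 − 71.8808)²/71.8808 = 5.6313
  (72 − 76.7086)²/76.7086 = 0.2890
χ² = 12.4852 + 0.5907 + 6.5162 + 0.3344 + 10.7897 + 0.5104 + 5.6313 + 0.2890 = 37.147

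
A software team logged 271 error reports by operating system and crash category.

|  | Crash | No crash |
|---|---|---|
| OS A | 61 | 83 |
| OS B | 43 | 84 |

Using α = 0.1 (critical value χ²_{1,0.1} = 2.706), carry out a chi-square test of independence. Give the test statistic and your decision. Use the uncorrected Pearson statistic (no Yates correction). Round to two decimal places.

2.06; fail to reject H₀

Row totals: 144, 127. Column totals: 104, 167. Grand total N = 271.
Expected counts (row total × column total / N):
  OS A, Crash: 144×104/271 = 55.262
  OS A, No crash: 144×167/271 = 88.738
  OS B, Crash: 127×104/271 = 48.738
  OS B, No crash: 127×167/271 = 78.262
Contributions (O − E)²/E:
  (61 − 55.262)²/55.262 = 0.5958
  (83 − 88.738)²/88.738 = 0.3710
  (43 − 48.738)²/48.738 = 0.6755
  (84 − 78.262)²/78.262 = 0.4207
χ² = 0.5958 + 0.3710 + 0.6755 + 0.4207 = 2.06
df = (2−1)(2−1) = 1. Since 2.06 < 2.706, fail to reject the null hypothesis of independence at α = 0.1.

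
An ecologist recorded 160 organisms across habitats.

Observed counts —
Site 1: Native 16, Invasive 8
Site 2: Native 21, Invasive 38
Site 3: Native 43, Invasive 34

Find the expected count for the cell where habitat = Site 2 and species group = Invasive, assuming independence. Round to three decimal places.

29.500

Row total (Site 2) = 59; column total (Invasive) = 80; grand total N = 160.
Expected count = (row total × column total) / N = 59 × 80 / 160 = 29.500.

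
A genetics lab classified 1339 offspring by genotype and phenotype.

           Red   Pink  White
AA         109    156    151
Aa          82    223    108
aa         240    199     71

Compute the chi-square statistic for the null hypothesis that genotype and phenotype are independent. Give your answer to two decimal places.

122.63

Row totals: 416, 413, 510. Column totals: 431, 578, 330. Grand total N = 1339.
Expected counts (row total × column total / N):
  AA, Red: 416×431/1339 = 133.903
  AA, Pink: 416×578/1339 = 179.573
  AA, White: 416×330/1339 = 102.524
  Aa, Red: 413×431/1339 = 132.937
  Aa, Pink: 413×578/1339 = 178.278
  Aa, White: 413×330/1339 = 101.785
  aa, Red: 510×431/1339 = 164.160
  aa, Pink: 510×578/1339 = 220.149
  aa, White: 510×330/1339 = 125.691
Contributions (O − E)²/E:
  (109 − 133.903)²/133.903 = 4.6314
  (156 − 179.573)²/179.573 = 3.0945
  (151 − 102.524)²/102.524 = 22.9207
  (82 − 132.937)²/132.937 = 19.5174
  (223 − 178.278)²/178.278 = 11.2188
  (108 − 101.785)²/101.785 = 0.3795
  (240 − 164.160)²/164.160 = 35.0372
  (199 − 220.149)²/220.149 = 2.0317
  (71 − 125.691)²/125.691 = 23.7973
χ² = 4.6314 + 3.0945 + 22.9207 + 19.5174 + 11.2188 + 0.3795 + 35.0372 + 2.0317 + 23.7973 = 122.63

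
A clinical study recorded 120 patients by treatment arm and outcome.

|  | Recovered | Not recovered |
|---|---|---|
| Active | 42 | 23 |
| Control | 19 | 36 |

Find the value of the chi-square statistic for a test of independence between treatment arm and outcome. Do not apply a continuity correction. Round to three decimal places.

Row totals: 65, 55. Column totals: 61, 59. Grand total N = 120.
Expected counts (row total × column total / N):
  Active, Recovered: 65×61/120 = 33.0417
  Active, Not recovered: 65×59/120 = 31.9583
  Control, Recovered: 55×61/120 = 27.9583
  Control, Not recovered: 55×59/120 = 27.0417
Contributions (O − E)²/E:
  (42 − 33.0417)²/33.0417 = 2.4288
  (23 − 31.9583)²/31.9583 = 2.5111
  (19 − 27.9583)²/27.9583 = 2.8704
  (36 − 27.0417)²/27.0417 = 2.9677
χ² = 2.4288 + 2.5111 + 2.8704 + 2.9677 = 10.778

10.778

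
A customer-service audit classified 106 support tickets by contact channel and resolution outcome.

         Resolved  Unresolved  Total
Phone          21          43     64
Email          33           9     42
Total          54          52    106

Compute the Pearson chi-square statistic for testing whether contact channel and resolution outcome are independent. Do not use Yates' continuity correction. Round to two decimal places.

21.25

Grand total N = 106.
Expected counts (row total × column total / N):
  Phone, Resolved: 64×54/106 = 32.604
  Phone, Unresolved: 64×52/106 = 31.396
  Email, Resolved: 42×54/106 = 21.396
  Email, Unresolved: 42×52/106 = 20.604
Contributions (O − E)²/E:
  (21 − 32.604)²/32.604 = 4.1299
  (43 − 31.396)²/31.396 = 4.2889
  (33 − 21.396)²/21.396 = 6.2934
  (9 − 20.604)²/20.604 = 6.5353
χ² = 4.1299 + 4.2889 + 6.2934 + 6.5353 = 21.25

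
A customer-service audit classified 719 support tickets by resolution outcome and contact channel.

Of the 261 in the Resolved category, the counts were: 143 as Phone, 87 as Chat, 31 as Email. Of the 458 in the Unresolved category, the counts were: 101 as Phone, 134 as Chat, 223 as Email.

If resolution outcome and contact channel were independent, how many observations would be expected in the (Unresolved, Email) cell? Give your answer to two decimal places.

161.80

Row total (Unresolved) = 458; column total (Email) = 254; grand total N = 719.
Expected count = (row total × column total) / N = 458 × 254 / 719 = 161.80.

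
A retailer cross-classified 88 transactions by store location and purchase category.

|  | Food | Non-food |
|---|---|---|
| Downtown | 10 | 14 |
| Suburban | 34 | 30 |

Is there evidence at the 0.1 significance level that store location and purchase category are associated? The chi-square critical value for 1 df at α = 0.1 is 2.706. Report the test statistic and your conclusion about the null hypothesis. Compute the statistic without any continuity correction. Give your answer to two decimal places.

0.92; fail to reject H₀

Row totals: 24, 64. Column totals: 44, 44. Grand total N = 88.
Expected counts (row total × column total / N):
  Downtown, Food: 24×44/88 = 12.000
  Downtown, Non-food: 24×44/88 = 12.000
  Suburban, Food: 64×44/88 = 32.000
  Suburban, Non-food: 64×44/88 = 32.000
Contributions (O − E)²/E:
  (10 − 12.000)²/12.000 = 0.3333
  (14 − 12.000)²/12.000 = 0.3333
  (34 − 32.000)²/32.000 = 0.1250
  (30 − 32.000)²/32.000 = 0.1250
χ² = 0.3333 + 0.3333 + 0.1250 + 0.1250 = 0.92
df = (2−1)(2−1) = 1. Since 0.92 < 2.706, fail to reject the null hypothesis of independence at α = 0.1.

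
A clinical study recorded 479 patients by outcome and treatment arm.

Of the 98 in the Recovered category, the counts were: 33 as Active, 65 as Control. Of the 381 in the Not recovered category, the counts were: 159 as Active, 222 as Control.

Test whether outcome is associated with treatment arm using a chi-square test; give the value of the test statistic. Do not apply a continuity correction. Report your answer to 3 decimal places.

2.108

Row totals: 98, 381. Column totals: 192, 287. Grand total N = 479.
Expected counts (row total × column total / N):
  Recovered, Active: 98×192/479 = 39.2818
  Recovered, Control: 98×287/479 = 58.7182
  Not recovered, Active: 381×192/479 = 152.7182
  Not recovered, Control: 381×287/479 = 228.2818
Contributions (O − E)²/E:
  (33 − 39.2818)²/39.2818 = 1.0046
  (65 − 58.7182)²/58.7182 = 0.6720
  (159 − 152.7182)²/152.7182 = 0.2584
  (222 − 228.2818)²/228.2818 = 0.1729
χ² = 1.0046 + 0.6720 + 0.2584 + 0.1729 = 2.108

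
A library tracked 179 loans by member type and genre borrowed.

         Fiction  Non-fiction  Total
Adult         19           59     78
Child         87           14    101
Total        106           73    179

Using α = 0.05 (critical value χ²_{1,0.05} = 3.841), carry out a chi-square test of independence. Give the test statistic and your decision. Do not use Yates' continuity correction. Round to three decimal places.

Grand total N = 179.
Expected counts (row total × column total / N):
  Adult, Fiction: 78×106/179 = 46.1899
  Adult, Non-fiction: 78×73/179 = 31.8101
  Child, Fiction: 101×106/179 = 59.8101
  Child, Non-fiction: 101×73/179 = 41.1899
Contributions (O − E)²/E:
  (19 − 46.1899)²/46.1899 = 16.0055
  (59 − 31.8101)²/31.8101 = 23.2408
  (87 − 59.8101)²/59.8101 = 12.3606
  (14 − 41.1899)²/41.1899 = 17.9483
χ² = 16.0055 + 23.2408 + 12.3606 + 17.9483 = 69.555
df = (2−1)(2−1) = 1. Since 69.555 > 3.841, reject the null hypothesis of independence at α = 0.05.

69.555; reject H₀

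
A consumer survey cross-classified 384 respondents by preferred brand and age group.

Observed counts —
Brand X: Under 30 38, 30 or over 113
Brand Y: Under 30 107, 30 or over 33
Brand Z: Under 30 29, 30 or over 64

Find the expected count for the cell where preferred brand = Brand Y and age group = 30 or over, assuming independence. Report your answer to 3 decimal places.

76.563

Row total (Brand Y) = 140; column total (30 or over) = 210; grand total N = 384.
Expected count = (row total × column total) / N = 140 × 210 / 384 = 76.563.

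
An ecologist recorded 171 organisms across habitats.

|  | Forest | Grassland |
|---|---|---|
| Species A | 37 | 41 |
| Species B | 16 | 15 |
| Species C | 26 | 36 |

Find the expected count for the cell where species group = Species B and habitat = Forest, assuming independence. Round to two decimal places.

Row total (Species B) = 31; column total (Forest) = 79; grand total N = 171.
Expected count = (row total × column total) / N = 31 × 79 / 171 = 14.32.

14.32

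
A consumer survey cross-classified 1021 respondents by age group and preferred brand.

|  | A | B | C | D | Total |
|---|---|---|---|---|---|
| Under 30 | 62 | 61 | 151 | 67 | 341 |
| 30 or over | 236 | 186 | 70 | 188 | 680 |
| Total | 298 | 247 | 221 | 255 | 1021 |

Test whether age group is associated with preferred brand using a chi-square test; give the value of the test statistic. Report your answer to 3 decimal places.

156.675

Grand total N = 1021.
Expected counts (row total × column total / N):
  Under 30, A: 341×298/1021 = 99.5279
  Under 30, B: 341×247/1021 = 82.4946
  Under 30, C: 341×221/1021 = 73.8110
  Under 30, D: 341×255/1021 = 85.1665
  30 or over, A: 680×298/1021 = 198.4721
  30 or over, B: 680×247/1021 = 164.5054
  30 or over, C: 680×221/1021 = 147.1890
  30 or over, D: 680×255/1021 = 169.8335
Contributions (O − E)²/E:
  (62 − 99.5279)²/99.5279 = 14.1502
  (61 − 82.4946)²/82.4946 = 5.6006
  (151 − 73.8110)²/73.8110 = 80.7216
  (67 − 85.1665)²/85.1665 = 3.8750
  (236 − 198.4721)²/198.4721 = 7.0959
  (186 − 164.5054)²/164.5054 = 2.8085
  (70 − 147.1890)²/147.1890 = 40.4795
  (188 − 169.8335)²/169.8335 = 1.9432
χ² = 14.1502 + 5.6006 + 80.7216 + 3.8750 + 7.0959 + 2.8085 + 40.4795 + 1.9432 = 156.675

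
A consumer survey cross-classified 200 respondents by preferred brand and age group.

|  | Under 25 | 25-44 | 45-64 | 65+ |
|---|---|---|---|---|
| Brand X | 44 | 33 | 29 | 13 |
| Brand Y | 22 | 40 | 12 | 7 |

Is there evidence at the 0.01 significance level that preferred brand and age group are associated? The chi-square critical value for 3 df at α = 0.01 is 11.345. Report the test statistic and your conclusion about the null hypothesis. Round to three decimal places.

Row totals: 119, 81. Column totals: 66, 73, 41, 20. Grand total N = 200.
Expected counts (row total × column total / N):
  Brand X, Under 25: 119×66/200 = 39.2700
  Brand X, 25-44: 119×73/200 = 43.4350
  Brand X, 45-64: 119×41/200 = 24.3950
  Brand X, 65+: 119×20/200 = 11.9000
  Brand Y, Under 25: 81×66/200 = 26.7300
  Brand Y, 25-44: 81×73/200 = 29.5650
  Brand Y, 45-64: 81×41/200 = 16.6050
  Brand Y, 65+: 81×20/200 = 8.1000
Contributions (O − E)²/E:
  (44 − 39.2700)²/39.2700 = 0.5697
  (33 − 43.4350)²/43.4350 = 2.5069
  (29 − 24.3950)²/24.3950 = 0.8693
  (13 − 11.9000)²/11.9000 = 0.1017
  (22 − 26.7300)²/26.7300 = 0.8370
  (40 − 29.5650)²/29.5650 = 3.6830
  (12 − 16.6050)²/16.6050 = 1.2771
  (7 − 8.1000)²/8.1000 = 0.1494
χ² = 0.5697 + 2.5069 + 0.8693 + 0.1017 + 0.8370 + 3.6830 + 1.2771 + 0.1494 = 9.994
df = (2−1)(4−1) = 3. Since 9.994 < 11.345, fail to reject the null hypothesis of independence at α = 0.01.

9.994; fail to reject H₀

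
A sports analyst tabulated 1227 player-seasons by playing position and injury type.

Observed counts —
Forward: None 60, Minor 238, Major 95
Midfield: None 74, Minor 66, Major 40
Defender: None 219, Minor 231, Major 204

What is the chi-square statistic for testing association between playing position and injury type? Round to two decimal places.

84.29

Row totals: 393, 180, 654. Column totals: 353, 535, 339. Grand total N = 1227.
Expected counts (row total × column total / N):
  Forward, None: 393×353/1227 = 113.064
  Forward, Minor: 393×535/1227 = 171.357
  Forward, Major: 393×339/1227 = 108.579
  Midfield, None: 180×353/1227 = 51.785
  Midfield, Minor: 180×535/1227 = 78.484
  Midfield, Major: 180×339/1227 = 49.731
  Defender, None: 654×353/1227 = 188.152
  Defender, Minor: 654×535/1227 = 285.159
  Defender, Major: 654×339/1227 = 180.689
Contributions (O − E)²/E:
  (60 − 113.064)²/113.064 = 24.9044
  (238 − 171.357)²/171.357 = 25.9183
  (95 − 108.579)²/108.579 = 1.6982
  (74 − 51.785)²/51.785 = 9.5299
  (66 − 78.484)²/78.484 = 1.9858
  (40 − 49.731)²/49.731 = 1.9041
  (219 − 188.152)²/188.152 = 5.0576
  (231 − 285.159)²/285.159 = 10.2862
  (204 − 180.689)²/180.689 = 3.0074
χ² = 24.9044 + 25.9183 + 1.6982 + 9.5299 + 1.9858 + 1.9041 + 5.0576 + 10.2862 + 3.0074 = 84.29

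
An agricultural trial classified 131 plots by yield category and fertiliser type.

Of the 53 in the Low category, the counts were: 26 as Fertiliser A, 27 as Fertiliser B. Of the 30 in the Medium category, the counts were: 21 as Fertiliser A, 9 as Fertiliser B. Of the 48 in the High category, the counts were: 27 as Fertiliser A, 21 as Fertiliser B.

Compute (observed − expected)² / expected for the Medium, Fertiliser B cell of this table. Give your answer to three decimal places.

1.259

Row total (Medium) = 30; column total (Fertiliser B) = 57; N = 131.
Expected count E = 30 × 57 / 131 = 13.0534.
Contribution = (O − E)²/E = (9 − 13.0534)² / 13.0534 = 1.259.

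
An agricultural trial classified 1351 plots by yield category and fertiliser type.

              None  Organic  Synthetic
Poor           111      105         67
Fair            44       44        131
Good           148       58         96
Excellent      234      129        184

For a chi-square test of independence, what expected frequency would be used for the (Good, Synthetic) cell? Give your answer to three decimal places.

Row total (Good) = 302; column total (Synthetic) = 478; grand total N = 1351.
Expected count = (row total × column total) / N = 302 × 478 / 1351 = 106.851.

106.851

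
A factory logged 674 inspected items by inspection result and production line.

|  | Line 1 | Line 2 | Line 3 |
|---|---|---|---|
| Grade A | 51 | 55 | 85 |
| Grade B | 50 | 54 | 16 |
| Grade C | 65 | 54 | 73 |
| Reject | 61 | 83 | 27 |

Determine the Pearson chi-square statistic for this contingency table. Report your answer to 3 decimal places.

Row totals: 191, 120, 192, 171. Column totals: 227, 246, 201. Grand total N = 674.
Expected counts (row total × column total / N):
  Grade A, Line 1: 191×227/674 = 64.32789
  Grade A, Line 2: 191×246/674 = 69.71217
  Grade A, Line 3: 191×201/674 = 56.95994
  Grade B, Line 1: 120×227/674 = 40.41543
  Grade B, Line 2: 120×246/674 = 43.79822
  Grade B, Line 3: 120×201/674 = 35.78635
  Grade C, Line 1: 192×227/674 = 64.66469
  Grade C, Line 2: 192×246/674 = 70.07715
  Grade C, Line 3: 192×201/674 = 57.25816
  Reject, Line 1: 171×227/674 = 57.59199
  Reject, Line 2: 171×246/674 = 62.41246
  Reject, Line 3: 171×201/674 = 50.99555
Contributions (O − E)²/E:
  (51 − 64.32789)²/64.32789 = 2.7614
  (55 − 69.71217)²/69.71217 = 3.1049
  (85 − 56.95994)²/56.95994 = 13.8035
  (50 − 40.41543)²/40.41543 = 2.2730
  (54 − 43.79822)²/43.79822 = 2.3763
  (16 − 35.78635)²/35.78635 = 10.9399
  (65 − 64.66469)²/64.66469 = 0.0017
  (54 − 70.07715)²/70.07715 = 3.6884
  (73 − 57.25816)²/57.25816 = 4.3279
  (61 − 57.59199)²/57.59199 = 0.2017
  (83 − 62.41246)²/62.41246 = 6.7911
  (27 − 50.99555)²/50.99555 = 11.2909
χ² = 2.7614 + 3.1049 + 13.8035 + 2.2730 + 2.3763 + 10.9399 + 0.0017 + 3.6884 + 4.3279 + 0.2017 + 6.7911 + 11.2909 = 61.561

61.561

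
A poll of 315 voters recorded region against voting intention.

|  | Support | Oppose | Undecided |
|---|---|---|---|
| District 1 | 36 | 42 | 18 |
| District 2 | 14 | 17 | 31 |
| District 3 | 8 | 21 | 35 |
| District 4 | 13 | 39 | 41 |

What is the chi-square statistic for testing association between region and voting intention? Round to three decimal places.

35.278

Row totals: 96, 62, 64, 93. Column totals: 71, 119, 125. Grand total N = 315.
Expected counts (row total × column total / N):
  District 1, Support: 96×71/315 = 21.6381
  District 1, Oppose: 96×119/315 = 36.2667
  District 1, Undecided: 96×125/315 = 38.0952
  District 2, Support: 62×71/315 = 13.9746
  District 2, Oppose: 62×119/315 = 23.4222
  District 2, Undecided: 62×125/315 = 24.6032
  District 3, Support: 64×71/315 = 14.4254
  District 3, Oppose: 64×119/315 = 24.1778
  District 3, Undecided: 64×125/315 = 25.3968
  District 4, Support: 93×71/315 = 20.9619
  District 4, Oppose: 93×119/315 = 35.1333
  District 4, Undecided: 93×125/315 = 36.9048
Contributions (O − E)²/E:
  (36 − 21.6381)²/21.6381 = 9.5325
  (42 − 36.2667)²/36.2667 = 0.9064
  (18 − 38.0952)²/38.0952 = 10.6002
  (14 − 13.9746)²/13.9746 = 0.0000
  (17 − 23.4222)²/23.4222 = 1.7609
  (31 − 24.6032)²/24.6032 = 1.6632
  (8 − 14.4254)²/14.4254 = 2.8620
  (21 − 24.1778)²/24.1778 = 0.4177
  (35 − 25.3968)²/25.3968 = 3.6312
  (13 − 20.9619)²/20.9619 = 3.0241
  (39 − 35.1333)²/35.1333 = 0.4256
  (41 − 36.9048)²/36.9048 = 0.4544
χ² = 9.5325 + 0.9064 + 10.6002 + 0.0000 + 1.7609 + 1.6632 + 2.8620 + 0.4177 + 3.6312 + 3.0241 + 0.4256 + 0.4544 = 35.278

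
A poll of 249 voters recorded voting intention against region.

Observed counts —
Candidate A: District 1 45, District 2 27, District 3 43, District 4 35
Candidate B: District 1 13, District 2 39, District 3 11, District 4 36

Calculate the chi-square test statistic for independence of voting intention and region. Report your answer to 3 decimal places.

Row totals: 150, 99. Column totals: 58, 66, 54, 71. Grand total N = 249.
Expected counts (row total × column total / N):
  Candidate A, District 1: 150×58/249 = 34.9398
  Candidate A, District 2: 150×66/249 = 39.7590
  Candidate A, District 3: 150×54/249 = 32.5301
  Candidate A, District 4: 150×71/249 = 42.7711
  Candidate B, District 1: 99×58/249 = 23.0602
  Candidate B, District 2: 99×66/249 = 26.2410
  Candidate B, District 3: 99×54/249 = 21.4699
  Candidate B, District 4: 99×71/249 = 28.2289
Contributions (O − E)²/E:
  (45 − 34.9398)²/34.9398 = 2.8966
  (27 − 39.7590)²/39.7590 = 4.0945
  (43 − 32.5301)²/32.5301 = 3.3698
  (35 − 42.7711)²/42.7711 = 1.4119
  (13 − 23.0602)²/23.0602 = 4.3888
  (39 − 26.2410)²/26.2410 = 6.2037
  (11 − 21.4699)²/21.4699 = 5.1057
  (36 − 28.2289)²/28.2289 = 2.1393
χ² = 2.8966 + 4.0945 + 3.3698 + 1.4119 + 4.3888 + 6.2037 + 5.1057 + 2.1393 = 29.610

29.610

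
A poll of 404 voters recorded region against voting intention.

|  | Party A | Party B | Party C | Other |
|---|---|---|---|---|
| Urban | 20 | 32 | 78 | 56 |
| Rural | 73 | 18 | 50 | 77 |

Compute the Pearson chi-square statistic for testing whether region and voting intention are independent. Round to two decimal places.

Row totals: 186, 218. Column totals: 93, 50, 128, 133. Grand total N = 404.
Expected counts (row total × column total / N):
  Urban, Party A: 186×93/404 = 42.817
  Urban, Party B: 186×50/404 = 23.020
  Urban, Party C: 186×128/404 = 58.931
  Urban, Other: 186×133/404 = 61.233
  Rural, Party A: 218×93/404 = 50.183
  Rural, Party B: 218×50/404 = 26.980
  Rural, Party C: 218×128/404 = 69.069
  Rural, Other: 218×133/404 = 71.767
Contributions (O − E)²/E:
  (20 − 42.817)²/42.817 = 12.1591
  (32 − 23.020)²/23.020 = 3.5031
  (78 − 58.931)²/58.931 = 6.1704
  (56 − 61.233)²/61.233 = 0.4472
  (73 − 50.183)²/50.183 = 10.3743
  (18 − 26.980)²/26.980 = 2.9889
  (50 − 69.069)²/69.069 = 5.2647
  (77 − 71.767)²/71.767 = 0.3816
χ² = 12.1591 + 3.5031 + 6.1704 + 0.4472 + 10.3743 + 2.9889 + 5.2647 + 0.3816 = 41.29

41.29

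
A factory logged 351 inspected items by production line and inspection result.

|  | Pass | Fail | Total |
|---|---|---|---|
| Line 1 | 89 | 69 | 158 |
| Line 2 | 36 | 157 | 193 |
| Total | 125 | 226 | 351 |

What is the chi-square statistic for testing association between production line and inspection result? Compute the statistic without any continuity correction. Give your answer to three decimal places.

Grand total N = 351.
Expected counts (row total × column total / N):
  Line 1, Pass: 158×125/351 = 56.2678
  Line 1, Fail: 158×226/351 = 101.7322
  Line 2, Pass: 193×125/351 = 68.7322
  Line 2, Fail: 193×226/351 = 124.2678
Contributions (O − E)²/E:
  (89 − 56.2678)²/56.2678 = 19.0410
  (69 − 101.7322)²/101.7322 = 10.5315
  (36 − 68.7322)²/68.7322 = 15.5880
  (157 − 124.2678)²/124.2678 = 8.6217
χ² = 19.0410 + 10.5315 + 15.5880 + 8.6217 = 53.782

53.782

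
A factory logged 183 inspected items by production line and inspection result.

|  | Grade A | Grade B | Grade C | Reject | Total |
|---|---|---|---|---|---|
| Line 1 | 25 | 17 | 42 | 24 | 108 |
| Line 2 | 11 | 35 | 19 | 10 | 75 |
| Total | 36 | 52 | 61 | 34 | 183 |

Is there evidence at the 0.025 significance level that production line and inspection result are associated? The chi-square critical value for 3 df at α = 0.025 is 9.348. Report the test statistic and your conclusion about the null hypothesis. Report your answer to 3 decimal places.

Grand total N = 183.
Expected counts (row total × column total / N):
  Line 1, Grade A: 108×36/183 = 21.2459
  Line 1, Grade B: 108×52/183 = 30.6885
  Line 1, Grade C: 108×61/183 = 36.0000
  Line 1, Reject: 108×34/183 = 20.0656
  Line 2, Grade A: 75×36/183 = 14.7541
  Line 2, Grade B: 75×52/183 = 21.3115
  Line 2, Grade C: 75×61/183 = 25.0000
  Line 2, Reject: 75×34/183 = 13.9344
Contributions (O − E)²/E:
  (25 − 21.2459)²/21.2459 = 0.6633
  (17 − 30.6885)²/30.6885 = 6.1057
  (42 − 36.0000)²/36.0000 = 1.0000
  (24 − 20.0656)²/20.0656 = 0.7714
  (11 − 14.7541)²/14.7541 = 0.9552
  (35 − 21.3115)²/21.3115 = 8.7922
  (19 − 25.0000)²/25.0000 = 1.4400
  (10 − 13.9344)²/13.9344 = 1.1109
χ² = 0.6633 + 6.1057 + 1.0000 + 0.7714 + 0.9552 + 8.7922 + 1.4400 + 1.1109 = 20.839
df = (2−1)(4−1) = 3. Since 20.839 > 9.348, reject the null hypothesis of independence at α = 0.025.

20.839; reject H₀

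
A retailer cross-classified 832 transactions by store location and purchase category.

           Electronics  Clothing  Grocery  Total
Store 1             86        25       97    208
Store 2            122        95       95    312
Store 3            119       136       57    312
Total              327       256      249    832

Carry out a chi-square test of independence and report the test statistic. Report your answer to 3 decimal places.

Grand total N = 832.
Expected counts (row total × column total / N):
  Store 1, Electronics: 208×327/832 = 81.7500
  Store 1, Clothing: 208×256/832 = 64.0000
  Store 1, Grocery: 208×249/832 = 62.2500
  Store 2, Electronics: 312×327/832 = 122.6250
  Store 2, Clothing: 312×256/832 = 96.0000
  Store 2, Grocery: 312×249/832 = 93.3750
  Store 3, Electronics: 312×327/832 = 122.6250
  Store 3, Clothing: 312×256/832 = 96.0000
  Store 3, Grocery: 312×249/832 = 93.3750
Contributions (O − E)²/E:
  (86 − 81.7500)²/81.7500 = 0.2209
  (25 − 64.0000)²/64.0000 = 23.7656
  (97 − 62.2500)²/62.2500 = 19.3986
  (122 − 122.6250)²/122.6250 = 0.0032
  (95 − 96.0000)²/96.0000 = 0.0104
  (95 − 93.3750)²/93.3750 = 0.0283
  (119 − 122.6250)²/122.6250 = 0.1072
  (136 − 96.0000)²/96.0000 = 16.6667
  (57 − 93.3750)²/93.3750 = 14.1702
χ² = 0.2209 + 23.7656 + 19.3986 + 0.0032 + 0.0104 + 0.0283 + 0.1072 + 16.6667 + 14.1702 = 74.371

74.371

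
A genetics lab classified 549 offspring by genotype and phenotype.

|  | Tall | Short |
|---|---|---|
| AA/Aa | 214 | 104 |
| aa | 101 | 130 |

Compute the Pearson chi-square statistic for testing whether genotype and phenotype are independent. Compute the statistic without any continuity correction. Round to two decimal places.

Row totals: 318, 231. Column totals: 315, 234. Grand total N = 549.
Expected counts (row total × column total / N):
  AA/Aa, Tall: 318×315/549 = 182.459
  AA/Aa, Short: 318×234/549 = 135.541
  aa, Tall: 231×315/549 = 132.541
  aa, Short: 231×234/549 = 98.459
Contributions (O − E)²/E:
  (214 − 182.459)²/182.459 = 5.4524
  (104 − 135.541)²/135.541 = 7.3397
  (101 − 132.541)²/132.541 = 7.5059
  (130 − 98.459)²/98.459 = 10.1041
χ² = 5.4524 + 7.3397 + 7.5059 + 10.1041 = 30.40

30.40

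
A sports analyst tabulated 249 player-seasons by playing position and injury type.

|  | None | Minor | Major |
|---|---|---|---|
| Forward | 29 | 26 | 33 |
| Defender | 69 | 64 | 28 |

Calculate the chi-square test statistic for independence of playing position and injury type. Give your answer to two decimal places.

12.45

Row totals: 88, 161. Column totals: 98, 90, 61. Grand total N = 249.
Expected counts (row total × column total / N):
  Forward, None: 88×98/249 = 34.635
  Forward, Minor: 88×90/249 = 31.807
  Forward, Major: 88×61/249 = 21.558
  Defender, None: 161×98/249 = 63.365
  Defender, Minor: 161×90/249 = 58.193
  Defender, Major: 161×61/249 = 39.442
Contributions (O − E)²/E:
  (29 − 34.635)²/34.635 = 0.9168
  (26 − 31.807)²/31.807 = 1.0602
  (33 − 21.558)²/21.558 = 6.0729
  (69 − 63.365)²/63.365 = 0.5011
  (64 − 58.193)²/58.193 = 0.5795
  (28 − 39.442)²/39.442 = 3.3193
χ² = 0.9168 + 1.0602 + 6.0729 + 0.5011 + 0.5795 + 3.3193 = 12.45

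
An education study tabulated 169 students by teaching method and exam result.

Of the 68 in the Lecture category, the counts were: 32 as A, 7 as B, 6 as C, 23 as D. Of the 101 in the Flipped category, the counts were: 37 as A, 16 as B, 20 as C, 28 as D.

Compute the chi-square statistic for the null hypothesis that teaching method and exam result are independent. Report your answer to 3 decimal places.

Row totals: 68, 101. Column totals: 69, 23, 26, 51. Grand total N = 169.
Expected counts (row total × column total / N):
  Lecture, A: 68×69/169 = 27.7633
  Lecture, B: 68×23/169 = 9.2544
  Lecture, C: 68×26/169 = 10.4615
  Lecture, D: 68×51/169 = 20.5207
  Flipped, A: 101×69/169 = 41.2367
  Flipped, B: 101×23/169 = 13.7456
  Flipped, C: 101×26/169 = 15.5385
  Flipped, D: 101×51/169 = 30.4793
Contributions (O − E)²/E:
  (32 − 27.7633)²/27.7633 = 0.6465
  (7 − 9.2544)²/9.2544 = 0.5492
  (6 − 10.4615)²/10.4615 = 1.9027
  (23 − 20.5207)²/20.5207 = 0.2995
  (37 − 41.2367)²/41.2367 = 0.4353
  (16 − 13.7456)²/13.7456 = 0.3697
  (20 − 15.5385)²/15.5385 = 1.2810
  (28 − 30.4793)²/30.4793 = 0.2017
χ² = 0.6465 + 0.5492 + 1.9027 + 0.2995 + 0.4353 + 0.3697 + 1.2810 + 0.2017 = 5.686

5.686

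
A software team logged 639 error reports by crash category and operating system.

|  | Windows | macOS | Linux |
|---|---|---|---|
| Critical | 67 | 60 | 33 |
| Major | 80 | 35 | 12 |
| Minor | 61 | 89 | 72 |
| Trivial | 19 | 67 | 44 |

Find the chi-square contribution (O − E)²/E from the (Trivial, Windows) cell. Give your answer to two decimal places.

Row total (Trivial) = 130; column total (Windows) = 227; N = 639.
Expected count E = 130 × 227 / 639 = 46.182.
Contribution = (O − E)²/E = (19 − 46.182)² / 46.182 = 16.00.

16.00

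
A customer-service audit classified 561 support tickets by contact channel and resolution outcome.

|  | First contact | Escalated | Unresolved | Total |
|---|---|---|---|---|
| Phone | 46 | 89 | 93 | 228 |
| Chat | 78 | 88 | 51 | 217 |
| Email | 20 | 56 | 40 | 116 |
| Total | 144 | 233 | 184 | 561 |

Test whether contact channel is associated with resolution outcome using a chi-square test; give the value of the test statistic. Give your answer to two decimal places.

26.74

Grand total N = 561.
Expected counts (row total × column total / N):
  Phone, First contact: 228×144/561 = 58.524
  Phone, Escalated: 228×233/561 = 94.695
  Phone, Unresolved: 228×184/561 = 74.781
  Chat, First contact: 217×144/561 = 55.701
  Chat, Escalated: 217×233/561 = 90.127
  Chat, Unresolved: 217×184/561 = 71.173
  Email, First contact: 116×144/561 = 29.775
  Email, Escalated: 116×233/561 = 48.178
  Email, Unresolved: 116×184/561 = 38.046
Contributions (O − E)²/E:
  (46 − 58.524)²/58.524 = 2.6801
  (89 − 94.695)²/94.695 = 0.3425
  (93 − 74.781)²/74.781 = 4.4387
  (78 − 55.701)²/55.701 = 8.9270
  (88 − 90.127)²/90.127 = 0.0502
  (51 − 71.173)²/71.173 = 5.7178
  (20 − 29.775)²/29.775 = 3.2091
  (56 − 48.178)²/48.178 = 1.2700
  (40 − 38.046)²/38.046 = 0.1004
χ² = 2.6801 + 0.3425 + 4.4387 + 8.9270 + 0.0502 + 5.7178 + 3.2091 + 1.2700 + 0.1004 = 26.74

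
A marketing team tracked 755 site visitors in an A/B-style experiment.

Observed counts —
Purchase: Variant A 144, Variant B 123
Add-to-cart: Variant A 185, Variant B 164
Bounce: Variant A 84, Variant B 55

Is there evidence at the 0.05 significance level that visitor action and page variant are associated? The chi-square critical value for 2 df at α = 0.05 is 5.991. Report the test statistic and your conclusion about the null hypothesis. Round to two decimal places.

2.31; fail to reject H₀

Row totals: 267, 349, 139. Column totals: 413, 342. Grand total N = 755.
Expected counts (row total × column total / N):
  Purchase, Variant A: 267×413/755 = 146.054
  Purchase, Variant B: 267×342/755 = 120.946
  Add-to-cart, Variant A: 349×413/755 = 190.910
  Add-to-cart, Variant B: 349×342/755 = 158.090
  Bounce, Variant A: 139×413/755 = 76.036
  Bounce, Variant B: 139×342/755 = 62.964
Contributions (O − E)²/E:
  (144 − 146.054)²/146.054 = 0.0289
  (123 − 120.946)²/120.946 = 0.0349
  (185 − 190.910)²/190.910 = 0.1830
  (164 − 158.090)²/158.090 = 0.2209
  (84 − 76.036)²/76.036 = 0.8341
  (55 − 62.964)²/62.964 = 1.0073
χ² = 0.0289 + 0.0349 + 0.1830 + 0.2209 + 0.8341 + 1.0073 = 2.31
df = (3−1)(2−1) = 2. Since 2.31 < 5.991, fail to reject the null hypothesis of independence at α = 0.05.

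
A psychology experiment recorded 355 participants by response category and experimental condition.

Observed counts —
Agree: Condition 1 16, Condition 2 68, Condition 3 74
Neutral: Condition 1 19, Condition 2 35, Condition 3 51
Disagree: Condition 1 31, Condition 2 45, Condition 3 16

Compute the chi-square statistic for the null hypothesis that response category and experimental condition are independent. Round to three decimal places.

Row totals: 158, 105, 92. Column totals: 66, 148, 141. Grand total N = 355.
Expected counts (row total × column total / N):
  Agree, Condition 1: 158×66/355 = 29.37465
  Agree, Condition 2: 158×148/355 = 65.87042
  Agree, Condition 3: 158×141/355 = 62.75493
  Neutral, Condition 1: 105×66/355 = 19.52113
  Neutral, Condition 2: 105×148/355 = 43.77465
  Neutral, Condition 3: 105×141/355 = 41.70423
  Disagree, Condition 1: 92×66/355 = 17.10423
  Disagree, Condition 2: 92×148/355 = 38.35493
  Disagree, Condition 3: 92×141/355 = 36.54085
Contributions (O − E)²/E:
  (16 − 29.37465)²/29.37465 = 6.0896
  (68 − 65.87042)²/65.87042 = 0.0688
  (74 − 62.75493)²/62.75493 = 2.0150
  (19 − 19.52113)²/19.52113 = 0.0139
  (35 − 43.77465)²/43.77465 = 1.7589
  (51 − 41.70423)²/41.70423 = 2.0720
  (31 − 17.10423)²/17.10423 = 11.2892
  (45 − 38.35493)²/38.35493 = 1.1513
  (16 − 36.54085)²/36.54085 = 11.5467
χ² = 6.0896 + 0.0688 + 2.0150 + 0.0139 + 1.7589 + 2.0720 + 11.2892 + 1.1513 + 11.5467 = 36.005

36.005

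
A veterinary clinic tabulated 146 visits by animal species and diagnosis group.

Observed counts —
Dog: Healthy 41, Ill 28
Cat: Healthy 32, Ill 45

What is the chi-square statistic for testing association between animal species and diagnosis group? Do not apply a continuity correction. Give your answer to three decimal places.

Row totals: 69, 77. Column totals: 73, 73. Grand total N = 146.
Expected counts (row total × column total / N):
  Dog, Healthy: 69×73/146 = 34.5000
  Dog, Ill: 69×73/146 = 34.5000
  Cat, Healthy: 77×73/146 = 38.5000
  Cat, Ill: 77×73/146 = 38.5000
Contributions (O − E)²/E:
  (41 − 34.5000)²/34.5000 = 1.2246
  (28 − 34.5000)²/34.5000 = 1.2246
  (32 − 38.5000)²/38.5000 = 1.0974
  (45 − 38.5000)²/38.5000 = 1.0974
χ² = 1.2246 + 1.2246 + 1.0974 + 1.0974 = 4.644

4.644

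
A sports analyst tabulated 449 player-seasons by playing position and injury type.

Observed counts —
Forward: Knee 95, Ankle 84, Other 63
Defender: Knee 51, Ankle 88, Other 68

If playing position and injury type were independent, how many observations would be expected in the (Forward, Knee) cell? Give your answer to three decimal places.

78.690

Row total (Forward) = 242; column total (Knee) = 146; grand total N = 449.
Expected count = (row total × column total) / N = 242 × 146 / 449 = 78.690.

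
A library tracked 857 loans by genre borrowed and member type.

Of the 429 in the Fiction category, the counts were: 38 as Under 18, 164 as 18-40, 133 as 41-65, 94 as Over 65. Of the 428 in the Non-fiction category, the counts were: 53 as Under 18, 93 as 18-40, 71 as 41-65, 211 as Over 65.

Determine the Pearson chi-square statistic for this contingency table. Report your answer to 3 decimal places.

Row totals: 429, 428. Column totals: 91, 257, 204, 305. Grand total N = 857.
Expected counts (row total × column total / N):
  Fiction, Under 18: 429×91/857 = 45.5531
  Fiction, 18-40: 429×257/857 = 128.6499
  Fiction, 41-65: 429×204/857 = 102.1190
  Fiction, Over 65: 429×305/857 = 152.6779
  Non-fiction, Under 18: 428×91/857 = 45.4469
  Non-fiction, 18-40: 428×257/857 = 128.3501
  Non-fiction, 41-65: 428×204/857 = 101.8810
  Non-fiction, Over 65: 428×305/857 = 152.3221
Contributions (O − E)²/E:
  (38 − 45.5531)²/45.5531 = 1.2524
  (164 − 128.6499)²/128.6499 = 9.7134
  (133 − 102.1190)²/102.1190 = 9.3385
  (94 − 152.6779)²/152.6779 = 22.5514
  (53 − 45.4469)²/45.4469 = 1.2553
  (93 − 128.3501)²/128.3501 = 9.7361
  (71 − 101.8810)²/101.8810 = 9.3603
  (211 − 152.3221)²/152.3221 = 22.6040
χ² = 1.2524 + 9.7134 + 9.3385 + 22.5514 + 1.2553 + 9.7361 + 9.3603 + 22.6040 = 85.811

85.811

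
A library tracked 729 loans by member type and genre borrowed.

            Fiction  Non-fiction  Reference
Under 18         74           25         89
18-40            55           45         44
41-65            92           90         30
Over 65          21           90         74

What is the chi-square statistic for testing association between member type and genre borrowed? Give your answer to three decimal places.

114.322

Row totals: 188, 144, 212, 185. Column totals: 242, 250, 237. Grand total N = 729.
Expected counts (row total × column total / N):
  Under 18, Fiction: 188×242/729 = 62.4088
  Under 18, Non-fiction: 188×250/729 = 64.4719
  Under 18, Reference: 188×237/729 = 61.1193
  18-40, Fiction: 144×242/729 = 47.8025
  18-40, Non-fiction: 144×250/729 = 49.3827
  18-40, Reference: 144×237/729 = 46.8148
  41-65, Fiction: 212×242/729 = 70.3759
  41-65, Non-fiction: 212×250/729 = 72.7023
  41-65, Reference: 212×237/729 = 68.9218
  Over 65, Fiction: 185×242/729 = 61.4129
  Over 65, Non-fiction: 185×250/729 = 63.4431
  Over 65, Reference: 185×237/729 = 60.1440
Contributions (O − E)²/E:
  (74 − 62.4088)²/62.4088 = 2.1528
  (25 − 64.4719)²/64.4719 = 24.1660
  (89 − 61.1193)²/61.1193 = 12.7183
  (55 − 47.8025)²/47.8025 = 1.0837
  (45 − 49.3827)²/49.3827 = 0.3890
  (44 − 46.8148)²/46.8148 = 0.1692
  (92 − 70.3759)²/70.3759 = 6.6443
  (90 − 72.7023)²/72.7023 = 4.1156
  (30 − 68.9218)²/68.9218 = 21.9801
  (21 − 61.4129)²/61.4129 = 26.5938
  (90 − 63.4431)²/63.4431 = 11.1166
  (74 − 60.1440)²/60.1440 = 3.1922
χ² = 2.1528 + 24.1660 + 12.7183 + 1.0837 + 0.3890 + 0.1692 + 6.6443 + 4.1156 + 21.9801 + 26.5938 + 11.1166 + 3.1922 = 114.322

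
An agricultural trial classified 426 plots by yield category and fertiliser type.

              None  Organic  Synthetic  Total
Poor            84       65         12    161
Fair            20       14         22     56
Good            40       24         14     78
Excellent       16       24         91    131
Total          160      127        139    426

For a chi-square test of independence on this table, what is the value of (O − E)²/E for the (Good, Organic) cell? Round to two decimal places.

0.02

Row total (Good) = 78; column total (Organic) = 127; N = 426.
Expected count E = 78 × 127 / 426 = 23.2535.
Contribution = (O − E)²/E = (24 − 23.2535)² / 23.2535 = 0.02.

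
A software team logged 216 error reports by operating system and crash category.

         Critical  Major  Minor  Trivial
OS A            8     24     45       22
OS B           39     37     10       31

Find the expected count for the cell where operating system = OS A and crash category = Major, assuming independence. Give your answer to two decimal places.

27.96

Row total (OS A) = 99; column total (Major) = 61; grand total N = 216.
Expected count = (row total × column total) / N = 99 × 61 / 216 = 27.96.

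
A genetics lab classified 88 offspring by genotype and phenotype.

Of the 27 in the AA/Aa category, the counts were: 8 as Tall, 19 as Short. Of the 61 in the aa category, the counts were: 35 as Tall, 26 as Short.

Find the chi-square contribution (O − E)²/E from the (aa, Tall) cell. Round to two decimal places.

0.90

Row total (aa) = 61; column total (Tall) = 43; N = 88.
Expected count E = 61 × 43 / 88 = 29.807.
Contribution = (O − E)²/E = (35 − 29.807)² / 29.807 = 0.90.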